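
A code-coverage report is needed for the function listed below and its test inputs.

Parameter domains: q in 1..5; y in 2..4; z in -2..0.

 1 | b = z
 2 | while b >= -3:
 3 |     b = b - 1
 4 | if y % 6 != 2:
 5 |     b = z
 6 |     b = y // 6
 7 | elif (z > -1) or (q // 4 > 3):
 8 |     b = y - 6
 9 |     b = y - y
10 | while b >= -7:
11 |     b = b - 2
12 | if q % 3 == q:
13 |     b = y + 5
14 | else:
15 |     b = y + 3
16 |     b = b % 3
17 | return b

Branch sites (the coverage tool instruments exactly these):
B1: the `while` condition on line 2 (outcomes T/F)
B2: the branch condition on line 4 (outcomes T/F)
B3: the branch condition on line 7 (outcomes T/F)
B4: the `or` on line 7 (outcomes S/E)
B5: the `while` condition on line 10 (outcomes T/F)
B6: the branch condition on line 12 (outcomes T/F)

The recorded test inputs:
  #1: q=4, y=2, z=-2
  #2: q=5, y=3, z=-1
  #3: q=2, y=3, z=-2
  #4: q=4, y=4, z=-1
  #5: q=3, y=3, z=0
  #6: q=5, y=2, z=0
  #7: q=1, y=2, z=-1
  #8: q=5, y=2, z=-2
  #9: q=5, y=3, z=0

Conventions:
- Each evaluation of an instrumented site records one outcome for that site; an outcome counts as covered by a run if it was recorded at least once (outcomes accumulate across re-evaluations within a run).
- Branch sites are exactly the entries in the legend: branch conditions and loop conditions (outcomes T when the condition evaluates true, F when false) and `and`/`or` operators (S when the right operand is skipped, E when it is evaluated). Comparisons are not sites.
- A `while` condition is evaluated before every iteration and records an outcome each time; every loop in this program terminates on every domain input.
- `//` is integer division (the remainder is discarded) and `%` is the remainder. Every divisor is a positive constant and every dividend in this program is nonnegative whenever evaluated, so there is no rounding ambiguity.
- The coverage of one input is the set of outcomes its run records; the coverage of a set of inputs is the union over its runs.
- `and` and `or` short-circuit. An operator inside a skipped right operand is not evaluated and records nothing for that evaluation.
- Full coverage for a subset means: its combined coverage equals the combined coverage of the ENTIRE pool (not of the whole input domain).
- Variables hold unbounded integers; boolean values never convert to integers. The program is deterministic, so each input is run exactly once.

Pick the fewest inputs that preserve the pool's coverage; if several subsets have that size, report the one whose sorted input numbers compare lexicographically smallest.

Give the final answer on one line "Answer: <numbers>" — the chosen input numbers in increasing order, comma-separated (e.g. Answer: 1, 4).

run #1 (q=4, y=2, z=-2) runs B1->T, B1->T, B1->F, B2->F, B4->E, B3->F, B5->T, B5->T, B5->F, B6->F; records B1=T, B1=F, B2=F, B3=F, B4=E, B5=T, B5=F, B6=F
run #2 (q=5, y=3, z=-1) runs B1->T, B1->T, B1->T, B1->F, B2->T, B5->T, B5->T, B5->T, B5->T, B5->F, B6->F; records B1=T, B1=F, B2=T, B5=T, B5=F, B6=F
run #3 (q=2, y=3, z=-2) runs B1->T, B1->T, B1->F, B2->T, B5->T, B5->T, B5->T, B5->T, B5->F, B6->T; records B1=T, B1=F, B2=T, B5=T, B5=F, B6=T
run #4 (q=4, y=4, z=-1) runs B1->T, B1->T, B1->T, B1->F, B2->T, B5->T, B5->T, B5->T, B5->T, B5->F, B6->F; records B1=T, B1=F, B2=T, B5=T, B5=F, B6=F
run #5 (q=3, y=3, z=0) runs B1->T, B1->T, B1->T, B1->T, B1->F, B2->T, B5->T, B5->T, B5->T, B5->T, B5->F, B6->F; records B1=T, B1=F, B2=T, B5=T, B5=F, B6=F
run #6 (q=5, y=2, z=0) runs B1->T, B1->T, B1->T, B1->T, B1->F, B2->F, B4->S, B3->T, B5->T, B5->T, B5->T, B5->T, B5->F, B6->F; records B1=T, B1=F, B2=F, B3=T, B4=S, B5=T, B5=F, B6=F
run #7 (q=1, y=2, z=-1) runs B1->T, B1->T, B1->T, B1->F, B2->F, B4->E, B3->F, B5->T, B5->T, B5->F, B6->T; records B1=T, B1=F, B2=F, B3=F, B4=E, B5=T, B5=F, B6=T
run #8 (q=5, y=2, z=-2) runs B1->T, B1->T, B1->F, B2->F, B4->E, B3->F, B5->T, B5->T, B5->F, B6->F; records B1=T, B1=F, B2=F, B3=F, B4=E, B5=T, B5=F, B6=F
run #9 (q=5, y=3, z=0) runs B1->T, B1->T, B1->T, B1->T, B1->F, B2->T, B5->T, B5->T, B5->T, B5->T, B5->F, B6->F; records B1=T, B1=F, B2=T, B5=T, B5=F, B6=F
pool-wide coverage (12 outcomes): B1=T, B1=F, B2=T, B2=F, B3=T, B3=F, B4=S, B4=E, B5=T, B5=F, B6=T, B6=F
every size-1 subset falls short of the 12 outcomes (best: 8/12)
every size-2 subset falls short of the 12 outcomes (best: 11/12)
inputs {1, 3, 6} (size 3) cover everything; no size-3 subset with a lexicographically smaller index list covers all 12

Answer: 1, 3, 6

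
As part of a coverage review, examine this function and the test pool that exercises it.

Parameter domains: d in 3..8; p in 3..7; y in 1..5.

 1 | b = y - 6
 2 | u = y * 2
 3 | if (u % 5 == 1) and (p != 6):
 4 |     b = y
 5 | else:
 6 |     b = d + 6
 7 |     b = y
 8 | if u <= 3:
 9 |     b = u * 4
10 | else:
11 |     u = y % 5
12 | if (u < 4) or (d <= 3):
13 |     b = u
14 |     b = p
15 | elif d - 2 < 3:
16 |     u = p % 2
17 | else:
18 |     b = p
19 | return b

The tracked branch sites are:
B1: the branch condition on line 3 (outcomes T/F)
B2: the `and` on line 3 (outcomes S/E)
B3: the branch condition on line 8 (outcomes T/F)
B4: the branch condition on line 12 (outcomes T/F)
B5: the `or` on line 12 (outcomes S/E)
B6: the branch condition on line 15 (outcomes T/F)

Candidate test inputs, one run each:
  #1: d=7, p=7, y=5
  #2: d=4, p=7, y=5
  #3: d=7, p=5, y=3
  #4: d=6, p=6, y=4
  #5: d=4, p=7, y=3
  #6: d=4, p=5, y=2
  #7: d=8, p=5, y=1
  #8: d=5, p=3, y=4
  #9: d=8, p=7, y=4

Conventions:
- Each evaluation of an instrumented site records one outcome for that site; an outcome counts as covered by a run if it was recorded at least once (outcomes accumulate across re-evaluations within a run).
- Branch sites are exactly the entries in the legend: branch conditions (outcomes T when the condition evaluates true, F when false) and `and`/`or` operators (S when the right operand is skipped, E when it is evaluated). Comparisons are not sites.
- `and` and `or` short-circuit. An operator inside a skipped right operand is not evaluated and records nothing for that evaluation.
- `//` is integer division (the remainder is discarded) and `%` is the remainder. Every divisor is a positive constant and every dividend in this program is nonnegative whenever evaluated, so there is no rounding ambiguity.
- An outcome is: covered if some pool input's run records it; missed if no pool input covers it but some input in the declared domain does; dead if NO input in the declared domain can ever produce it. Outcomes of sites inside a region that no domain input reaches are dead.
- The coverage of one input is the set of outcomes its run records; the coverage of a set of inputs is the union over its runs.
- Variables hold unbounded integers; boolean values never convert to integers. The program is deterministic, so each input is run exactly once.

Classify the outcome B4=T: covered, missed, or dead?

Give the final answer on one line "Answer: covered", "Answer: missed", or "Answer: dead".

B4=T is recorded by pool input(s) 1, 2, 3, 5, 6, 7 -> covered

Answer: covered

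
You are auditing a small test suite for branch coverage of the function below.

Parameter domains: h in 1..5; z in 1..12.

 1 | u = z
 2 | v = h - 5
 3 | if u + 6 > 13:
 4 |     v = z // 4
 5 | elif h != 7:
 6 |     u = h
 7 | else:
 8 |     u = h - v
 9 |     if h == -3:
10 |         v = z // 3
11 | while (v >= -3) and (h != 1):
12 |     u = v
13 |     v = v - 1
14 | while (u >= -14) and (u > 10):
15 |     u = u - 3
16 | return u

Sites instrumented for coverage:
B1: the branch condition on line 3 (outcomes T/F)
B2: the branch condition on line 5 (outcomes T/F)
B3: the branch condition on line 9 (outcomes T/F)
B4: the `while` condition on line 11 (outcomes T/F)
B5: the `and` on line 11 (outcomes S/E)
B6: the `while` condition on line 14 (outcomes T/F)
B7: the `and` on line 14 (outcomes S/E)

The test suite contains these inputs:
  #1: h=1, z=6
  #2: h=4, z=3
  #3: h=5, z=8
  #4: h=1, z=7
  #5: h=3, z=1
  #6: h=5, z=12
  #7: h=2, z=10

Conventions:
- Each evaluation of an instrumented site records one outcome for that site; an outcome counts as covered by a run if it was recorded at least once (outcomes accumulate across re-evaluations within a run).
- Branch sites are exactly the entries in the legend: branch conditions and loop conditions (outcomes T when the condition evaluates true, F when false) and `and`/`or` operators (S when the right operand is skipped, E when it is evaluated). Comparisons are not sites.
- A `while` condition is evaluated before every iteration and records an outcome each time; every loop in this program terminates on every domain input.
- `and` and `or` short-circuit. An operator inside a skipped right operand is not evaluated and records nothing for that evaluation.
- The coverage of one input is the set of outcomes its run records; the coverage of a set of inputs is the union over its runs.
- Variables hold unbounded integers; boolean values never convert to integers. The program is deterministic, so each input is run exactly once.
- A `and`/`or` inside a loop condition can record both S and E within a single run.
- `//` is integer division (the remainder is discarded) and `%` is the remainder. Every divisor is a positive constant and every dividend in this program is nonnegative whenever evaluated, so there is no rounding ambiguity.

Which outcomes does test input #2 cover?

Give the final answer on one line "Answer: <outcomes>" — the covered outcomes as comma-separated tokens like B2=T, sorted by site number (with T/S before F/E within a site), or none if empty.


Running input #2 (h=4, z=3), event by event:
  B1->F, B2->T, B5->E, B4->T, B5->E, B4->T, B5->E, B4->T, B5->S, B4->F
  B7->E, B6->F
distinct outcomes covered: B1=F, B2=T, B4=T, B4=F, B5=S, B5=E, B6=F, B7=E
Answer: B1=F, B2=T, B4=T, B4=F, B5=S, B5=E, B6=F, B7=E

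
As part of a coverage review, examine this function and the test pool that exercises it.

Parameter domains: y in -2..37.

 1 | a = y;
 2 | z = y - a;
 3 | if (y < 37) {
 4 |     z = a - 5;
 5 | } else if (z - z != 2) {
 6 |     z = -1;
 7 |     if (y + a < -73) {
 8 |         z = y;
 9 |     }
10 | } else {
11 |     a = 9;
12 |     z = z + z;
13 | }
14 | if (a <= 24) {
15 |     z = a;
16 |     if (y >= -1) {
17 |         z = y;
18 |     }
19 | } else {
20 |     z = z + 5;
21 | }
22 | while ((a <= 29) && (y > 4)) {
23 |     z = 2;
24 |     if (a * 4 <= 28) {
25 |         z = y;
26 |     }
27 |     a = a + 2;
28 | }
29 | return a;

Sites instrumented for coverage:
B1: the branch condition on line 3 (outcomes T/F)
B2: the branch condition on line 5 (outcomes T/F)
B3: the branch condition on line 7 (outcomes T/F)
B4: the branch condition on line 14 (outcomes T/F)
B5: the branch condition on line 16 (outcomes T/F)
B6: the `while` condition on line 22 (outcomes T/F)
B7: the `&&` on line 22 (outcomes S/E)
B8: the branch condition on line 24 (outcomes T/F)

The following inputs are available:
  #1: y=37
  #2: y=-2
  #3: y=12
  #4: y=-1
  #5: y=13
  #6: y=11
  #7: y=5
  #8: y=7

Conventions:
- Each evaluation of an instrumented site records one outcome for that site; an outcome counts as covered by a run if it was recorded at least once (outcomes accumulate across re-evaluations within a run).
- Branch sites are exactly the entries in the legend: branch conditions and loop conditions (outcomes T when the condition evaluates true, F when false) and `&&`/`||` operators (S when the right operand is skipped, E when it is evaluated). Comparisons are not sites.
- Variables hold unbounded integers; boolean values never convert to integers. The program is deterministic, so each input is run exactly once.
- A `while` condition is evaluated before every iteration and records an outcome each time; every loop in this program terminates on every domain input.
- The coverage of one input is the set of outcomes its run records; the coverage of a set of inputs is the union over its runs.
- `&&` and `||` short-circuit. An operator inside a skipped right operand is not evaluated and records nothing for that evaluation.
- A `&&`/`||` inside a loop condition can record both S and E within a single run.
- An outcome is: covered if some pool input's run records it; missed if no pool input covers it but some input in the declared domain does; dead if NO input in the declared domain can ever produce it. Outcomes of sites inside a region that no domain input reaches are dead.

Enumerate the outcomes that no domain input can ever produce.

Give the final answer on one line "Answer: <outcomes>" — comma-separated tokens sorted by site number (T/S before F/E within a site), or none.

checking every outcome against all 40 domain inputs:
  B2=F: no domain input ever produces it -> dead
  B3=T: no domain input ever produces it -> dead
  reachable outcomes have witnesses, e.g. B1=T (e.g. y=-2), B1=F (e.g. y=37), B2=T (e.g. y=37), B3=F (e.g. y=37)

Answer: B2=F, B3=T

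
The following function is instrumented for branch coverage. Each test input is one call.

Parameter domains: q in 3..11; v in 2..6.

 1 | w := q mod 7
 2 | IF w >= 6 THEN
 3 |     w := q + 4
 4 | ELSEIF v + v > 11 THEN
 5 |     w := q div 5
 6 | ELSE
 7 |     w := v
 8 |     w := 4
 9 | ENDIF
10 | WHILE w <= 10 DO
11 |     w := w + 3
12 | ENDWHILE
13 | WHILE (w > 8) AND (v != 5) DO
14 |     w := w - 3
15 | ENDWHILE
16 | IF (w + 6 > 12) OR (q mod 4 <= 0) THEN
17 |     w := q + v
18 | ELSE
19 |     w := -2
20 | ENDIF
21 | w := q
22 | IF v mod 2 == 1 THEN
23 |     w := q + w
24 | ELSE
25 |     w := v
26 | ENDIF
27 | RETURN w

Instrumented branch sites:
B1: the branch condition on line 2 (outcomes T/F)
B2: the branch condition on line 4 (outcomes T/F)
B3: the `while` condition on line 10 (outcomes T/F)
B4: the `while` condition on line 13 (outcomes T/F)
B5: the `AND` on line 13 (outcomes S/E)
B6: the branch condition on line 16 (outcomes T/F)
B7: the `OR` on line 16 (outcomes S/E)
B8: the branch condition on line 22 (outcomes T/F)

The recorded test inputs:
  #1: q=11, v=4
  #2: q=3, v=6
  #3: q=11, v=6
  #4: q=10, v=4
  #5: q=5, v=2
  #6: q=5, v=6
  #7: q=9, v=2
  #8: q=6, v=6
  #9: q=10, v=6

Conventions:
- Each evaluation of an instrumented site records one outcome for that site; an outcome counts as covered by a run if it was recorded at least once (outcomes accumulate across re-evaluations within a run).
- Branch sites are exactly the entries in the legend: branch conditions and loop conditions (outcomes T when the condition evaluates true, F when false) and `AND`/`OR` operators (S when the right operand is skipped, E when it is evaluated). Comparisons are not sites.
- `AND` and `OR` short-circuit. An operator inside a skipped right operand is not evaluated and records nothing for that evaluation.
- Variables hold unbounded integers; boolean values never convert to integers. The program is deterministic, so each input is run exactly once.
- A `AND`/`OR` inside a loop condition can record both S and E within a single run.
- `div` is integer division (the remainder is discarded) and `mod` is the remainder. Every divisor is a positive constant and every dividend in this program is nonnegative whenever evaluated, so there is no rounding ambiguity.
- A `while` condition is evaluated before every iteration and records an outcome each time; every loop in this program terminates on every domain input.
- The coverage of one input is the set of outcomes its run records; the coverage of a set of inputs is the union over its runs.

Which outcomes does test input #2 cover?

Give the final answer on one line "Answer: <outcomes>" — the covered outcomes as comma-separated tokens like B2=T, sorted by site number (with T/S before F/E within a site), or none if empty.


Event log for input #2 (q=3, v=6):
  B1->F, B2->T, B3->T, B3->T, B3->T, B3->T, B3->F, B5->E, B4->T, B5->E
  B4->T, B5->S, B4->F, B7->E, B6->F, B8->F
as a set, this run covers: B1=F, B2=T, B3=T, B3=F, B4=T, B4=F, B5=S, B5=E, B6=F, B7=E, B8=F
Answer: B1=F, B2=T, B3=T, B3=F, B4=T, B4=F, B5=S, B5=E, B6=F, B7=E, B8=F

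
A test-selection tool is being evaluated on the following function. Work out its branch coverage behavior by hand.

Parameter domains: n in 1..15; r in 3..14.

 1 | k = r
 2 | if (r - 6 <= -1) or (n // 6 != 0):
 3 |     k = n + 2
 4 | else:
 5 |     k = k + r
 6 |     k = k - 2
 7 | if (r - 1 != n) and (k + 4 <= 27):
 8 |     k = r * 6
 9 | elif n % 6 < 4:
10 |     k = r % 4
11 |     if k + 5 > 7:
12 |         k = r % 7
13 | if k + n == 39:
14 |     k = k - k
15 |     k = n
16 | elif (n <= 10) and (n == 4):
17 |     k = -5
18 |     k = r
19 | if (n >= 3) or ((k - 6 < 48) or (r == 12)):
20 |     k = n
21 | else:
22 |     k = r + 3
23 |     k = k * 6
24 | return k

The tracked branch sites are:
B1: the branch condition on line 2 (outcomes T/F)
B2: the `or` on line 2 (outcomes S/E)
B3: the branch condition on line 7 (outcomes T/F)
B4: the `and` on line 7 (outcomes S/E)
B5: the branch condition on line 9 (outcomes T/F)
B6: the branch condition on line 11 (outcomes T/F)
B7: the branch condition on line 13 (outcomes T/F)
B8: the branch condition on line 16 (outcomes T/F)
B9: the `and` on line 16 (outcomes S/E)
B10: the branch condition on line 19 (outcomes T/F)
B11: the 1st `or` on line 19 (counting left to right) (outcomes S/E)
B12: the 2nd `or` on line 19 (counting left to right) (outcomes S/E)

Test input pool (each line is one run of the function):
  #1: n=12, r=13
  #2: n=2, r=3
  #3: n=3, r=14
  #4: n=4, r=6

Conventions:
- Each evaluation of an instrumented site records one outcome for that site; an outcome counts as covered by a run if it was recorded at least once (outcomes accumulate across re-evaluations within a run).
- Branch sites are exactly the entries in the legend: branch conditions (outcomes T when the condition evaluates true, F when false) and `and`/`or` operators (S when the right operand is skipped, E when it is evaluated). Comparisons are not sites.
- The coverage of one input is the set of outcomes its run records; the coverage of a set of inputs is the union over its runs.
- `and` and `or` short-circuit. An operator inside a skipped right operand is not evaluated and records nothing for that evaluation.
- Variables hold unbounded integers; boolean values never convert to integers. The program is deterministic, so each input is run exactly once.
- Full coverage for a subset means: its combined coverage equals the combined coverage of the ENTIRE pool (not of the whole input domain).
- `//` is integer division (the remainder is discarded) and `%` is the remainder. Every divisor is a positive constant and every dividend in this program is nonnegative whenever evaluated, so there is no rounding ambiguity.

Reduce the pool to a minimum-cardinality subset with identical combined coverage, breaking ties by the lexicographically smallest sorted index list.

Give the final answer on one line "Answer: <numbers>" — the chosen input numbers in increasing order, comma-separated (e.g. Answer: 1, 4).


input #1, n=12, r=13: events B2->E, B1->T, B4->S, B3->F, B5->T, B6->F, B7->F, B9->S, B8->F, B11->S, B10->T; outcomes B1=T, B2=E, B3=F, B4=S, B5=T, B6=F, B7=F, B8=F, B9=S, B10=T, B11=S
input #2, n=2, r=3: events B2->S, B1->T, B4->S, B3->F, B5->T, B6->T, B7->F, B9->E, B8->F, B11->E, B12->S, B10->T; outcomes B1=T, B2=S, B3=F, B4=S, B5=T, B6=T, B7=F, B8=F, B9=E, B10=T, B11=E, B12=S
input #3, n=3, r=14: events B2->E, B1->F, B4->E, B3->F, B5->T, B6->F, B7->F, B9->E, B8->F, B11->S, B10->T; outcomes B1=F, B2=E, B3=F, B4=E, B5=T, B6=F, B7=F, B8=F, B9=E, B10=T, B11=S
input #4, n=4, r=6: events B2->E, B1->F, B4->E, B3->T, B7->F, B9->E, B8->T, B11->S, B10->T; outcomes B1=F, B2=E, B3=T, B4=E, B7=F, B8=T, B9=E, B10=T, B11=S
pool-wide coverage (20 outcomes): B1=T, B1=F, B2=S, B2=E, B3=T, B3=F, B4=S, B4=E, B5=T, B6=T, B6=F, B7=F, B8=T, B8=F, B9=S, B9=E, B10=T, B11=S, B11=E, B12=S
size 1 is not enough: best union over all size-1 subsets is 12/20
size 2 is not enough: best union over all size-2 subsets is 18/20
the canonical winner is {1, 2, 4}: size 3, full 20-outcome coverage, earliest index list among size-3 covers
Answer: 1, 2, 4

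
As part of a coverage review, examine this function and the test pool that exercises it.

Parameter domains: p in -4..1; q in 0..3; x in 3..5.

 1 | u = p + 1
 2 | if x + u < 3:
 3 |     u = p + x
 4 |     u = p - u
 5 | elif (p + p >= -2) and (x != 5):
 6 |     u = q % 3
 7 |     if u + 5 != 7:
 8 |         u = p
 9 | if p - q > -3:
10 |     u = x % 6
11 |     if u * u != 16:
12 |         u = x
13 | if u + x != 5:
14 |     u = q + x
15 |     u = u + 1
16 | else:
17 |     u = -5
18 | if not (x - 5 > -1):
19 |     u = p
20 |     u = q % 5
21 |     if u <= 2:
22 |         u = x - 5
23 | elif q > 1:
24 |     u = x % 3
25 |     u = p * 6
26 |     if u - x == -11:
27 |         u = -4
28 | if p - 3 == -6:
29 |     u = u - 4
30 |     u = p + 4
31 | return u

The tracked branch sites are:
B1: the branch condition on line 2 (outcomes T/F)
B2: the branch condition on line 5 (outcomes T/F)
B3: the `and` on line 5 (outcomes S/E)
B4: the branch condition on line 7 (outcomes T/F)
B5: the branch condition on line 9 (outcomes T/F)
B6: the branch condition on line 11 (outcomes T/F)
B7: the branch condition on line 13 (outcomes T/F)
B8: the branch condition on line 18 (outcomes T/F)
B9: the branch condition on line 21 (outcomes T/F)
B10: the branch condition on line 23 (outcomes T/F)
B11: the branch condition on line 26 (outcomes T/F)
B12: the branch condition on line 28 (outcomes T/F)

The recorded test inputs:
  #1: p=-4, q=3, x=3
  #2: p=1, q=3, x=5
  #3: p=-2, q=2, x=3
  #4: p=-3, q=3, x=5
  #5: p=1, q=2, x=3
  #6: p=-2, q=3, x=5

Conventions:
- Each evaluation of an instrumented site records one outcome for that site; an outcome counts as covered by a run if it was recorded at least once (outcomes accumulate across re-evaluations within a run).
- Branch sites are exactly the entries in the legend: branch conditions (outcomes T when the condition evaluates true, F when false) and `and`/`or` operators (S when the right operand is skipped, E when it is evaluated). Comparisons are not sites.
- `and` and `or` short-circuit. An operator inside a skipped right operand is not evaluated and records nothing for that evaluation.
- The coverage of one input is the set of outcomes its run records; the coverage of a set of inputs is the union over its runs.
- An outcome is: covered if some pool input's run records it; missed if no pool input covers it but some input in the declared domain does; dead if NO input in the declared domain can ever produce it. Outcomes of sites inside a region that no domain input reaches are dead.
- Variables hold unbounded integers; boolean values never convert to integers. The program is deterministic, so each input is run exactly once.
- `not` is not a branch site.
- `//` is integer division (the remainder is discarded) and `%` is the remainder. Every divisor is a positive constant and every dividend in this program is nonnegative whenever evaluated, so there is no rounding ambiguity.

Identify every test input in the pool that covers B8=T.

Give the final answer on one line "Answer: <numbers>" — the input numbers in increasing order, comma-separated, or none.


input #1 (p=-4, q=3, x=3): records B8=T
input #2 (p=1, q=3, x=5): does not record B8=T
input #3 (p=-2, q=2, x=3): records B8=T
input #4 (p=-3, q=3, x=5): does not record B8=T
input #5 (p=1, q=2, x=3): records B8=T
input #6 (p=-2, q=3, x=5): does not record B8=T
Answer: 1, 3, 5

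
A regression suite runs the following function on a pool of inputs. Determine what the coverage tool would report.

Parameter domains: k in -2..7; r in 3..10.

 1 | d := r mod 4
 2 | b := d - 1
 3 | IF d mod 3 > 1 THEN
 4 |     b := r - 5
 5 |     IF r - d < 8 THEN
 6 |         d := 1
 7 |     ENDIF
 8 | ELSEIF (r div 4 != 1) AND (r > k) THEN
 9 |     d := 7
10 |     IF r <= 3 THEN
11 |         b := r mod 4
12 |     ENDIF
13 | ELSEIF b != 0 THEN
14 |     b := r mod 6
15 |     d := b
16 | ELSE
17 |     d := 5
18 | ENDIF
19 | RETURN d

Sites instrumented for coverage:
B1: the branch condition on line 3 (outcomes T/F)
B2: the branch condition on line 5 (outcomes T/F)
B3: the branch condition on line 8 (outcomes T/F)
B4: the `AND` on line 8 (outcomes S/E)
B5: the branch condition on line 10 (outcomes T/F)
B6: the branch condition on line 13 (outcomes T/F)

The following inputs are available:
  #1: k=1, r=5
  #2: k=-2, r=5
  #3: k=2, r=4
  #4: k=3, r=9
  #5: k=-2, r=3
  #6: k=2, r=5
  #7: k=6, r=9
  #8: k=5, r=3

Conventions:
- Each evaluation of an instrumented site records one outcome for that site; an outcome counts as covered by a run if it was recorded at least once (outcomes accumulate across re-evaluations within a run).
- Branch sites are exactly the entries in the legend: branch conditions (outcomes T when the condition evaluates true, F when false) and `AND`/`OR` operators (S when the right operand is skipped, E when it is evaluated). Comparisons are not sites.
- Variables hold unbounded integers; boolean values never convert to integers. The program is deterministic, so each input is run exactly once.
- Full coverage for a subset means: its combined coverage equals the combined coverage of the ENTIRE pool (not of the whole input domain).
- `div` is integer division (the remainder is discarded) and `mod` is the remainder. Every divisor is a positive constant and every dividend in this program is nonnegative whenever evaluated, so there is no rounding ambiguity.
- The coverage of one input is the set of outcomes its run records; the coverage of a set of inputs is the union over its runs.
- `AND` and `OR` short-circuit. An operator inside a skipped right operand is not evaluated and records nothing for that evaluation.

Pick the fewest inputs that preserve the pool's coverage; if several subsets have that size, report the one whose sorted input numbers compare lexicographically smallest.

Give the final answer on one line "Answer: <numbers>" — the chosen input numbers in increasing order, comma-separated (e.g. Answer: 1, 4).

test 1 (k=1, r=5) hits B1=F, B3=F, B4=S, B6=F
test 2 (k=-2, r=5) hits B1=F, B3=F, B4=S, B6=F
test 3 (k=2, r=4) hits B1=F, B3=F, B4=S, B6=T
test 4 (k=3, r=9) hits B1=F, B3=T, B4=E, B5=F
test 5 (k=-2, r=3) hits B1=F, B3=T, B4=E, B5=T
test 6 (k=2, r=5) hits B1=F, B3=F, B4=S, B6=F
test 7 (k=6, r=9) hits B1=F, B3=T, B4=E, B5=F
test 8 (k=5, r=3) hits B1=F, B3=F, B4=E, B6=T
union over all inputs: B1=F, B3=T, B3=F, B4=S, B4=E, B5=T, B5=F, B6=T, B6=F (9 outcomes)
size 1 is not enough: best union over all size-1 subsets is 4/9
size 2 is not enough: best union over all size-2 subsets is 7/9
size 3 is not enough: best union over all size-3 subsets is 8/9
inputs {1, 3, 4, 5} (size 4) cover everything; no size-4 subset with a lexicographically smaller index list covers all 9

Answer: 1, 3, 4, 5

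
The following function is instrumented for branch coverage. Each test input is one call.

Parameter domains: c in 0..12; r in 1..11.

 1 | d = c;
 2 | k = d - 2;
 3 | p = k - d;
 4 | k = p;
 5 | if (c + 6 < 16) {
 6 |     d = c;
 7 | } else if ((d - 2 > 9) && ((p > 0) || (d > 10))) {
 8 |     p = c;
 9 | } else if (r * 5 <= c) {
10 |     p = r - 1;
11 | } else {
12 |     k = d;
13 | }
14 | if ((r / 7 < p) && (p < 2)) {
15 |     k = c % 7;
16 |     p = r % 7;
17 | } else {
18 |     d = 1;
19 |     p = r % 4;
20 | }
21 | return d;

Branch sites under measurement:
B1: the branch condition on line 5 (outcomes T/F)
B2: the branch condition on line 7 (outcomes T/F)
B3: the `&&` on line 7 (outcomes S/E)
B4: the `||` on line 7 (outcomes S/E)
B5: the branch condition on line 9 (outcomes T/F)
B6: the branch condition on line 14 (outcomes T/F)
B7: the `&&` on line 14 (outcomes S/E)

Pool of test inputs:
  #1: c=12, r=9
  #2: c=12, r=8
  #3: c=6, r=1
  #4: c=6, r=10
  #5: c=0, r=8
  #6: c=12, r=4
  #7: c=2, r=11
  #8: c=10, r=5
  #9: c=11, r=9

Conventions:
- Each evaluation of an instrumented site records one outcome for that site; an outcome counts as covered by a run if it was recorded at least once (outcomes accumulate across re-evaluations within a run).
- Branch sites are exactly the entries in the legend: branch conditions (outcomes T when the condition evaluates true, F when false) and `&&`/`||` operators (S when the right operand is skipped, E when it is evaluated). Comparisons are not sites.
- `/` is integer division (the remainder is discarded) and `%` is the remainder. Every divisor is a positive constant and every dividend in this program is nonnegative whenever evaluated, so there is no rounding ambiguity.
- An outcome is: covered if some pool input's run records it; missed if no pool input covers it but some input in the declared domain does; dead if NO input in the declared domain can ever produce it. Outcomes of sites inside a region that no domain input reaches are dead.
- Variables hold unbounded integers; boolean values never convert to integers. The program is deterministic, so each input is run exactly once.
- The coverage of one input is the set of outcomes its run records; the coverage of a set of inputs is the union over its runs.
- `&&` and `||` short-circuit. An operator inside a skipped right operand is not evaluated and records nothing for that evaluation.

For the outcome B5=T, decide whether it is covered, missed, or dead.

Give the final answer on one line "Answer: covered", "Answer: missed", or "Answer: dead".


no pool input records B5=T
but domain input (c=10, r=1) does record it -> reachable, so missed
Answer: missed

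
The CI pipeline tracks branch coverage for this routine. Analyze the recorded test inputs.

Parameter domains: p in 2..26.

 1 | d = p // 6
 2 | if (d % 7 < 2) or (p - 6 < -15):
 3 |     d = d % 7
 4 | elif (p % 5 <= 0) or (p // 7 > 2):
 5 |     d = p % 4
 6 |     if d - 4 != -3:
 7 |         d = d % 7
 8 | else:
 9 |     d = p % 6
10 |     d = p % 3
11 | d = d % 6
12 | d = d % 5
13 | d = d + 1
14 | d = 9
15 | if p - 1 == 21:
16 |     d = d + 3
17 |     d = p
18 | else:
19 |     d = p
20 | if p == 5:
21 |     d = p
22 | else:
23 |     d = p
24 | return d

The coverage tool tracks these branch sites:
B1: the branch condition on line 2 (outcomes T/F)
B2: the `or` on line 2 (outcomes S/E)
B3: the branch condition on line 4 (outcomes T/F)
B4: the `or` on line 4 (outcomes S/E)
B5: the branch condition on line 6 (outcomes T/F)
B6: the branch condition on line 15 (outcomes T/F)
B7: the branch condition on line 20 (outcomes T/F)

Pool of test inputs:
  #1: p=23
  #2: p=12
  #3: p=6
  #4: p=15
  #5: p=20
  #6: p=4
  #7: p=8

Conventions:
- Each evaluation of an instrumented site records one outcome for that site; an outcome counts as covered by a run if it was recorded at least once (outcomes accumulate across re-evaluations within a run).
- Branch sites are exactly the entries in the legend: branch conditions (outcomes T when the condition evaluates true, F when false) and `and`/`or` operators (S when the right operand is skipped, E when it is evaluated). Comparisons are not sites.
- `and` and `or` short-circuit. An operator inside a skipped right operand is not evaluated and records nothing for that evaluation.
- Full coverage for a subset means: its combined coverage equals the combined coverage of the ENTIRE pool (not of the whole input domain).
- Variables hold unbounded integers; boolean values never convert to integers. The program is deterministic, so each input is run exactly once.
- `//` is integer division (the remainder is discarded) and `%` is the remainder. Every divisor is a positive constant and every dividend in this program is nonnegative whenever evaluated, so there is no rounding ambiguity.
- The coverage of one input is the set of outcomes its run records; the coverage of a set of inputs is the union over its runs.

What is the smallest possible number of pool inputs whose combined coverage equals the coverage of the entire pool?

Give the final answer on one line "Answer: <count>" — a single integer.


test 1 (p=23) fires B2->E, B1->F, B4->E, B3->T, B5->T, B6->F, B7->F; hits B1=F, B2=E, B3=T, B4=E, B5=T, B6=F, B7=F
test 2 (p=12) fires B2->E, B1->F, B4->E, B3->F, B6->F, B7->F; hits B1=F, B2=E, B3=F, B4=E, B6=F, B7=F
test 3 (p=6) fires B2->S, B1->T, B6->F, B7->F; hits B1=T, B2=S, B6=F, B7=F
test 4 (p=15) fires B2->E, B1->F, B4->S, B3->T, B5->T, B6->F, B7->F; hits B1=F, B2=E, B3=T, B4=S, B5=T, B6=F, B7=F
test 5 (p=20) fires B2->E, B1->F, B4->S, B3->T, B5->T, B6->F, B7->F; hits B1=F, B2=E, B3=T, B4=S, B5=T, B6=F, B7=F
test 6 (p=4) fires B2->S, B1->T, B6->F, B7->F; hits B1=T, B2=S, B6=F, B7=F
test 7 (p=8) fires B2->S, B1->T, B6->F, B7->F; hits B1=T, B2=S, B6=F, B7=F
together the pool reaches 11 outcomes: B1=T, B1=F, B2=S, B2=E, B3=T, B3=F, B4=S, B4=E, B5=T, B6=F, B7=F
size 1 is not enough: best union over all size-1 subsets is 7/11
size 2 is not enough: best union over all size-2 subsets is 9/11
size 3: inputs {2, 3, 4} cover all 11 outcomes, and no lexicographically smaller subset of this size does
Answer: 3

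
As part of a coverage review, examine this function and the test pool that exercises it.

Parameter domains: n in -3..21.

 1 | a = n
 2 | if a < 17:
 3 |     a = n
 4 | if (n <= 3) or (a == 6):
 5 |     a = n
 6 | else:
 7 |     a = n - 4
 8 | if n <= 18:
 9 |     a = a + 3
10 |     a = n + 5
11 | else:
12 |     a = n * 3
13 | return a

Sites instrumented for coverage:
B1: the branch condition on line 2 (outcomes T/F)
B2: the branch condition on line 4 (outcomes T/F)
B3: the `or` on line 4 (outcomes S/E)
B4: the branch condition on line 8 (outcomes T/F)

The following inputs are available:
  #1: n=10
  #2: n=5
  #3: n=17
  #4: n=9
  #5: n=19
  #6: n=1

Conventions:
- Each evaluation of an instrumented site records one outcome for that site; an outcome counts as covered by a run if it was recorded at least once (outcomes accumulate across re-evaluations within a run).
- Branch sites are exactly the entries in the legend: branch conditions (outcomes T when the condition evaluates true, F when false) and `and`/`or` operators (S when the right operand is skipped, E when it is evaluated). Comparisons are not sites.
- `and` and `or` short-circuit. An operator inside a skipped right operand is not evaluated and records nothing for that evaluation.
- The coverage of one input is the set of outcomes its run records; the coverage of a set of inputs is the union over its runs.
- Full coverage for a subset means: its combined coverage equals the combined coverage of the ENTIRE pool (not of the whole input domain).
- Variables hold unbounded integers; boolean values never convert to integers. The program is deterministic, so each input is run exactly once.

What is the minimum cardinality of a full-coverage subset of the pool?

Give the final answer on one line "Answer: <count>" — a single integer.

run #1 (n=10) records B1=T, B2=F, B3=E, B4=T
run #2 (n=5) records B1=T, B2=F, B3=E, B4=T
run #3 (n=17) records B1=F, B2=F, B3=E, B4=T
run #4 (n=9) records B1=T, B2=F, B3=E, B4=T
run #5 (n=19) records B1=F, B2=F, B3=E, B4=F
run #6 (n=1) records B1=T, B2=T, B3=S, B4=T
together the pool reaches 8 outcomes: B1=T, B1=F, B2=T, B2=F, B3=S, B3=E, B4=T, B4=F
every size-1 subset falls short of the 8 outcomes (best: 4/8)
the canonical winner is {5, 6}: size 2, full 8-outcome coverage, earliest index list among size-2 covers

Answer: 2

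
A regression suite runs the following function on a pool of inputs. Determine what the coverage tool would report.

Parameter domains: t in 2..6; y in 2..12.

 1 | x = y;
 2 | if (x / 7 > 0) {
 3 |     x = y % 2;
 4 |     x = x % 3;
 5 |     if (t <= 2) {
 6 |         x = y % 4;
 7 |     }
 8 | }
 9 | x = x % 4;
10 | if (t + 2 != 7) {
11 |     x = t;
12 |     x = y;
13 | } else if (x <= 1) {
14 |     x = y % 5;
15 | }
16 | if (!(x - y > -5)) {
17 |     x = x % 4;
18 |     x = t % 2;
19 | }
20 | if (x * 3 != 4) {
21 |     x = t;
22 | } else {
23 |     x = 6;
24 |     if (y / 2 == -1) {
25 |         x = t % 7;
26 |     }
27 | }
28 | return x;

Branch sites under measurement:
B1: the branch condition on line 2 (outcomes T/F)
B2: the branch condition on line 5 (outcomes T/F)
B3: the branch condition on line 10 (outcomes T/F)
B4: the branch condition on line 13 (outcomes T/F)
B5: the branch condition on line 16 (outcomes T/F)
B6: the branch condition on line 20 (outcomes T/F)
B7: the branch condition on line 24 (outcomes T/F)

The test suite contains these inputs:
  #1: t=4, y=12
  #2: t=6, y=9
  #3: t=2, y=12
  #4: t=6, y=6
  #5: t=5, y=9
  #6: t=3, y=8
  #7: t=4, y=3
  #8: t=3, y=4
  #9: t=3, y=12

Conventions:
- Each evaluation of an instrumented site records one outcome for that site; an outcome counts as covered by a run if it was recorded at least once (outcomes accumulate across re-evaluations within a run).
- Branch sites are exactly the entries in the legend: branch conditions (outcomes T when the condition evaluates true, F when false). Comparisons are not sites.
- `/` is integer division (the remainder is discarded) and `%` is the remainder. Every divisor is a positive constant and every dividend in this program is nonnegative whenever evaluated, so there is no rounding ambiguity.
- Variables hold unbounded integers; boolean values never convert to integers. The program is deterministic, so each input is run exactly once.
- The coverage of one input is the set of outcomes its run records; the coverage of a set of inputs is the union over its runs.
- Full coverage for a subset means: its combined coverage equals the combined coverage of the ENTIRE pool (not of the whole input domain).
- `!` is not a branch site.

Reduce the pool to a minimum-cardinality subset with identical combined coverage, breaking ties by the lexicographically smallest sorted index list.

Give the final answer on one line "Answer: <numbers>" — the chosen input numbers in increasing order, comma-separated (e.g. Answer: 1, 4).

input #1, t=4, y=12: events B1->T, B2->F, B3->T, B5->F, B6->T; outcomes B1=T, B2=F, B3=T, B5=F, B6=T
input #2, t=6, y=9: events B1->T, B2->F, B3->T, B5->F, B6->T; outcomes B1=T, B2=F, B3=T, B5=F, B6=T
input #3, t=2, y=12: events B1->T, B2->T, B3->T, B5->F, B6->T; outcomes B1=T, B2=T, B3=T, B5=F, B6=T
input #4, t=6, y=6: events B1->F, B3->T, B5->F, B6->T; outcomes B1=F, B3=T, B5=F, B6=T
input #5, t=5, y=9: events B1->T, B2->F, B3->F, B4->T, B5->T, B6->T; outcomes B1=T, B2=F, B3=F, B4=T, B5=T, B6=T
input #6, t=3, y=8: events B1->T, B2->F, B3->T, B5->F, B6->T; outcomes B1=T, B2=F, B3=T, B5=F, B6=T
input #7, t=4, y=3: events B1->F, B3->T, B5->F, B6->T; outcomes B1=F, B3=T, B5=F, B6=T
input #8, t=3, y=4: events B1->F, B3->T, B5->F, B6->T; outcomes B1=F, B3=T, B5=F, B6=T
input #9, t=3, y=12: events B1->T, B2->F, B3->T, B5->F, B6->T; outcomes B1=T, B2=F, B3=T, B5=F, B6=T
the full pool covers 10 outcomes: B1=T, B1=F, B2=T, B2=F, B3=T, B3=F, B4=T, B5=T, B5=F, B6=T
no size-1 subset reaches all 10 outcomes (best union: 6/10)
no size-2 subset reaches all 10 outcomes (best union: 9/10)
inputs {3, 4, 5} (size 3) cover everything; no size-3 subset with a lexicographically smaller index list covers all 10

Answer: 3, 4, 5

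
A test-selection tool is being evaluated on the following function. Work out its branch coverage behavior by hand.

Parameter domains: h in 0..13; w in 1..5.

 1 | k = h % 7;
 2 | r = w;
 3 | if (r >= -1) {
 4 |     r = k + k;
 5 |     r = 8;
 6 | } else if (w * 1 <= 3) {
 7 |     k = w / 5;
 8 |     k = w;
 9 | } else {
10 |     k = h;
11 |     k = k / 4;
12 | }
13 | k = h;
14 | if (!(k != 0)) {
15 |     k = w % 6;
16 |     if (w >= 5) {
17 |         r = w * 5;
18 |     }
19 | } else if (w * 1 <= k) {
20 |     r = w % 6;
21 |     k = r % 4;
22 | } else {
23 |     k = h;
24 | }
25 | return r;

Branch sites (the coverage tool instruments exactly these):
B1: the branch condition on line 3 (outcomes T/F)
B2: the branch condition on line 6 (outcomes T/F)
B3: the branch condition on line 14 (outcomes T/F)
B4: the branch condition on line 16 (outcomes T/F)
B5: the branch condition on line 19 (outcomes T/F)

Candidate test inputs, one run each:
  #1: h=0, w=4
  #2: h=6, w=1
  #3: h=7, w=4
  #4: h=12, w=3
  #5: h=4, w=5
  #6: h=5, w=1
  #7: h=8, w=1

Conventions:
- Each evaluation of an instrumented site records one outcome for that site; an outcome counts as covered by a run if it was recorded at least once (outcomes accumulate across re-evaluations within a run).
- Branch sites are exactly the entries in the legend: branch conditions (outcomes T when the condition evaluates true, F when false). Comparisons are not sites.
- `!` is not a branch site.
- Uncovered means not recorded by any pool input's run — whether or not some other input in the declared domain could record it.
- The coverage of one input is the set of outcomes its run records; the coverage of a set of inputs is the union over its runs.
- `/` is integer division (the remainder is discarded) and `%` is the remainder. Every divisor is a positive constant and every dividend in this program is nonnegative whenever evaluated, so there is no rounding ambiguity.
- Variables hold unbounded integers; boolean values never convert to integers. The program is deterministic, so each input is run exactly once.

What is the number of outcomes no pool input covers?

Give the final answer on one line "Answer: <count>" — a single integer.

input #1, h=0, w=4: events B1->T, B3->T, B4->F; outcomes B1=T, B3=T, B4=F
input #2, h=6, w=1: events B1->T, B3->F, B5->T; outcomes B1=T, B3=F, B5=T
input #3, h=7, w=4: events B1->T, B3->F, B5->T; outcomes B1=T, B3=F, B5=T
input #4, h=12, w=3: events B1->T, B3->F, B5->T; outcomes B1=T, B3=F, B5=T
input #5, h=4, w=5: events B1->T, B3->F, B5->F; outcomes B1=T, B3=F, B5=F
input #6, h=5, w=1: events B1->T, B3->F, B5->T; outcomes B1=T, B3=F, B5=T
input #7, h=8, w=1: events B1->T, B3->F, B5->T; outcomes B1=T, B3=F, B5=T
union over the pool: B1=T, B3=T, B3=F, B4=F, B5=T, B5=F
uncovered (4 of 10): B1=F, B2=T, B2=F, B4=T

Answer: 4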